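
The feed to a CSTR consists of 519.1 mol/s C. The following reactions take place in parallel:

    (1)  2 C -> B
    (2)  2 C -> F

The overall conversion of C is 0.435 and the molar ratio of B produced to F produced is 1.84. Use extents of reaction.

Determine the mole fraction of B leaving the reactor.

Conversion of C: C consumed = 0.435 × 519.1 = 225.8 mol/s = 2ξ₁ + 2ξ₂.
Selectivity: 1ξ₁ / (1ξ₂) = 1.84 → ξ₁ = 1.84 ξ₂.
Substitute: (2·1.84 + 2) ξ₂ = 225.8 → ξ₂ = 39.76 mol/s, ξ₁ = 73.15 mol/s.
Outlet amounts (n = n₀ + Σ ν·ξ):
  C: 519.1 − 2(73.15) − 2(39.76) = 293.3
  B: 0 + 1(73.15) = 73.15
  F: 0 + 1(39.76) = 39.76
Total out = 406.2 mol/s; y_B = 73.15 / 406.2 = 0.1801.

0.18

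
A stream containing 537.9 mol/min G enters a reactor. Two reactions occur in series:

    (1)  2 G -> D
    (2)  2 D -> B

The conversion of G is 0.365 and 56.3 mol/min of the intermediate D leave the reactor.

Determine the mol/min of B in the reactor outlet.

Conversion of G: G consumed = 2ξ₁ = 0.365 × 537.9 → ξ₁ = 98.17 mol/min.
D balance: n_D = 0 + 1ξ₁ − 2ξ₂ = 56.3 → ξ₂ = (1·98.17 − 56.3)/2 = 20.93 mol/min.
Outlet amounts (n = n₀ + Σ ν·ξ):
  G: 537.9 − 2(98.17) = 341.6
  D: 0 + 1(98.17) − 2(20.93) = 56.3
  B: 0 + 1(20.93) = 20.93

20.9 mol/min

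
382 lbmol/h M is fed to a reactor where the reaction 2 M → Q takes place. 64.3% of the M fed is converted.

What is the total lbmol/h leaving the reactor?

M reacted = 0.643 × 382 = 245.6 lbmol/h; ν_M = −2, so ξ = 245.6/2 = 122.8 lbmol/h.
Outlet amounts (n = n₀ + ν ξ):
  M: 382 − 2(122.8) = 136.4
  Q: 0 + 1(122.8) = 122.8
Total out = 136.4 + 122.8 = 259.2 lbmol/h.

259 lbmol/h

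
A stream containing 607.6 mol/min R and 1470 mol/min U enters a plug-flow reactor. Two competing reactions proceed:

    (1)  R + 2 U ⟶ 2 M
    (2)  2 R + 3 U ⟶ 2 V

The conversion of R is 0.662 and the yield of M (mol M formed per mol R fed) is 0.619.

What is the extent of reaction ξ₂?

ξ₂ = 107 mol/min

Yield of M: 2ξ₁ / 607.6 = 0.619 → ξ₁ = 188.1 mol/min.
Conversion of R: 1ξ₁ + 2ξ₂ = 0.662 × 607.6 = 402.2 → ξ₂ = 107.1 mol/min.
Outlet amounts (n = n₀ + Σ ν·ξ):
  R: 607.6 − 1(188.1) − 2(107.1) = 205.4
  U: 1470 − 2(188.1) − 3(107.1) = 772.6
  M: 0 + 2(188.1) = 376.1
  V: 0 + 2(107.1) = 214.2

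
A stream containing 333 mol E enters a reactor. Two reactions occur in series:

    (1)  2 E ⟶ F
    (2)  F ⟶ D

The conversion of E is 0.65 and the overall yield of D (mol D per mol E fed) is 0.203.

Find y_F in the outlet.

0.181

Conversion of E: E consumed = 2ξ₁ = 0.65 × 333 → ξ₁ = 108.2 mol.
Yield of D: 1ξ₂ / 333 = 0.203 → ξ₂ = 67.6 mol.
Outlet amounts (n = n₀ + Σ ν·ξ):
  E: 333 − 2(108.2) = 116.5
  F: 0 + 1(108.2) − 1(67.6) = 40.63
  D: 0 + 1(67.6) = 67.6
Total out = 224.8 mol; y_F = 40.63 / 224.8 = 0.1807.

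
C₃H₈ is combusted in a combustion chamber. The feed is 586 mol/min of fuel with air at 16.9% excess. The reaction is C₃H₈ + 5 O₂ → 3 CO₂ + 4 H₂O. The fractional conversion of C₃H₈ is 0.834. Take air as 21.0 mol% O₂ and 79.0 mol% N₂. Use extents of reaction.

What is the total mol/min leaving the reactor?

17400 mol/min

Stoichiometric O₂ = 5 × 586 = 2930 mol/min; O₂ fed = 2930 × 1.169 = 3425 mol/min.
N₂ fed = 3425 × 79/21 = 12890 mol/min.
Fuel reacted = 0.834 × 586 → ξ = 488.7 mol/min.
Outlet (n = n₀ + ν ξ):
  C₃H₈: 586 − 1(488.7) = 97.28
  O₂: 3425 − 5(488.7) = 981.6
  N₂: 12890 (inert)
  CO₂: 0 + 3(488.7) = 1466
  H₂O: 0 + 4(488.7) = 1955
Total out = 97.28 + 981.6 + 12890 + 1466 + 1955 = 17390 mol/min.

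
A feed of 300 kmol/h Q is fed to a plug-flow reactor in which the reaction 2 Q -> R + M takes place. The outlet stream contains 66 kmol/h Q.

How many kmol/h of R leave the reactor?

117 kmol/h

For Q: n = n₀ − 2ξ → 66 = 300 − 2ξ, giving ξ = 117 kmol/h.
Outlet amounts (n = n₀ + ν ξ):
  Q: 300 − 2(117) = 66
  R: 0 + 1(117) = 117
  M: 0 + 1(117) = 117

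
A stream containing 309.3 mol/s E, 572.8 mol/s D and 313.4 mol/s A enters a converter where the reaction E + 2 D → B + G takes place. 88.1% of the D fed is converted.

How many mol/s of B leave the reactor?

252 mol/s

D reacted = 0.881 × 572.8 = 504.6 mol/s; ν_D = −2, so ξ = 504.6/2 = 252.3 mol/s.
Outlet amounts (n = n₀ + ν ξ):
  E: 309.3 − 1(252.3) = 56.98
  D: 572.8 − 2(252.3) = 68.16
  B: 0 + 1(252.3) = 252.3
  G: 0 + 1(252.3) = 252.3
  A: 313.4 (inert)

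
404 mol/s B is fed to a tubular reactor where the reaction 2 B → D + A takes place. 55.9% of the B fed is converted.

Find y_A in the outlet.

B reacted = 0.559 × 404 = 225.8 mol/s; ν_B = −2, so ξ = 225.8/2 = 112.9 mol/s.
Outlet amounts (n = n₀ + ν ξ):
  B: 404 − 2(112.9) = 178.2
  D: 0 + 1(112.9) = 112.9
  A: 0 + 1(112.9) = 112.9
Total out = 404 mol/s; y_A = 112.9 / 404 = 0.2795.

0.28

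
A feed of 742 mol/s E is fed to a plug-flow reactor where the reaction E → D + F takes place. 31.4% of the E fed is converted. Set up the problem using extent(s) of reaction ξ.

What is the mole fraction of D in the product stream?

0.239

E reacted = 0.314 × 742 = 233 mol/s; ν_E = −1, so ξ = 233/1 = 233 mol/s.
Outlet amounts (n = n₀ + ν ξ):
  E: 742 − 1(233) = 509
  D: 0 + 1(233) = 233
  F: 0 + 1(233) = 233
Total out = 975 mol/s; y_D = 233 / 975 = 0.239.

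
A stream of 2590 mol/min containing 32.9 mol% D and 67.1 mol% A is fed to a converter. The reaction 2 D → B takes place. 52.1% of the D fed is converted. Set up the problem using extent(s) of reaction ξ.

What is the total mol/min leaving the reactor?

2370 mol/min

D reacted = 0.521 × 852.1 = 443.9 mol/min; ν_D = −2, so ξ = 443.9/2 = 222 mol/min.
Outlet amounts (n = n₀ + ν ξ):
  D: 852.1 − 2(222) = 408.2
  B: 0 + 1(222) = 222
  A: 1738 (inert)
Total out = 408.2 + 222 + 1738 = 2368 mol/min.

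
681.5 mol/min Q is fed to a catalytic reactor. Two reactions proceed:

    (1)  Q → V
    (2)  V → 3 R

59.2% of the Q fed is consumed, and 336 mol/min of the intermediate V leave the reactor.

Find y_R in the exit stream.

Conversion of Q: Q consumed = 1ξ₁ = 0.592 × 681.5 → ξ₁ = 403.4 mol/min.
V balance: n_V = 0 + 1ξ₁ − 1ξ₂ = 336 → ξ₂ = (1·403.4 − 336)/1 = 67.45 mol/min.
Outlet amounts (n = n₀ + Σ ν·ξ):
  Q: 681.5 − 1(403.4) = 278.1
  V: 0 + 1(403.4) − 1(67.45) = 336
  R: 0 + 3(67.45) = 202.3
Total out = 816.4 mol/min; y_R = 202.3 / 816.4 = 0.2479.

0.248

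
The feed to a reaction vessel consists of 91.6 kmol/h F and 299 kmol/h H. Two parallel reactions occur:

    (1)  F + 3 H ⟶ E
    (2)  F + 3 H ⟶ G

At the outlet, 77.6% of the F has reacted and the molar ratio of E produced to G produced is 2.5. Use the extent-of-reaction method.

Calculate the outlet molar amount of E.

50.8 kmol/h

Conversion of F: F consumed = 0.776 × 91.6 = 71.08 kmol/h = 1ξ₁ + 1ξ₂.
Selectivity: 1ξ₁ / (1ξ₂) = 2.5 → ξ₁ = 2.5 ξ₂.
Substitute: (1·2.5 + 1) ξ₂ = 71.08 → ξ₂ = 20.31 kmol/h, ξ₁ = 50.77 kmol/h.
Outlet amounts (n = n₀ + Σ ν·ξ):
  F: 91.6 − 1(50.77) − 1(20.31) = 20.52
  H: 299 − 3(50.77) − 3(20.31) = 85.76
  E: 0 + 1(50.77) = 50.77
  G: 0 + 1(20.31) = 20.31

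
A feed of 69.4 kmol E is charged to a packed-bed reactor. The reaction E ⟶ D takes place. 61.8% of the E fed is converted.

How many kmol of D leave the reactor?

E reacted = 0.618 × 69.4 = 42.89 kmol; ν_E = −1, so ξ = 42.89/1 = 42.89 kmol.
Outlet amounts (n = n₀ + ν ξ):
  E: 69.4 − 1(42.89) = 26.51
  D: 0 + 1(42.89) = 42.89

42.9 kmol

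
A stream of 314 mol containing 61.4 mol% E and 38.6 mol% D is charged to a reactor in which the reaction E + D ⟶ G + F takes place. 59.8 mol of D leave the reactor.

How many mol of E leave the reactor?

For D: n = n₀ − 1ξ → 59.8 = 121.2 − 1ξ, giving ξ = 61.4 mol.
Outlet amounts (n = n₀ + ν ξ):
  E: 192.8 − 1(61.4) = 131.4
  D: 121.2 − 1(61.4) = 59.8
  G: 0 + 1(61.4) = 61.4
  F: 0 + 1(61.4) = 61.4

131 mol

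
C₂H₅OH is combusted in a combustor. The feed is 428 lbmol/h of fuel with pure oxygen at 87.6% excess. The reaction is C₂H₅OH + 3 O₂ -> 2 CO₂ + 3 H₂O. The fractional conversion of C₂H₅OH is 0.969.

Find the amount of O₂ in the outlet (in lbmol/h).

Stoichiometric O₂ = 3 × 428 = 1284 lbmol/h; O₂ fed = 1284 × 1.876 = 2409 lbmol/h.
Fuel reacted = 0.969 × 428 → ξ = 414.7 lbmol/h.
Outlet (n = n₀ + ν ξ):
  C₂H₅OH: 428 − 1(414.7) = 13.27
  O₂: 2409 − 3(414.7) = 1165
  CO₂: 0 + 2(414.7) = 829.5
  H₂O: 0 + 3(414.7) = 1244

1160 lbmol/h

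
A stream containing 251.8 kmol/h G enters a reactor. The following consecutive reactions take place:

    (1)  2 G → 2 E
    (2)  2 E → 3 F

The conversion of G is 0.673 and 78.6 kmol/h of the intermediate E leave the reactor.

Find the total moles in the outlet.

Conversion of G: G consumed = 2ξ₁ = 0.673 × 251.8 → ξ₁ = 84.73 kmol/h.
E balance: n_E = 0 + 2ξ₁ − 2ξ₂ = 78.6 → ξ₂ = (2·84.73 − 78.6)/2 = 45.43 kmol/h.
Outlet amounts (n = n₀ + Σ ν·ξ):
  G: 251.8 − 2(84.73) = 82.34
  E: 0 + 2(84.73) − 2(45.43) = 78.6
  F: 0 + 3(45.43) = 136.3
Total out = 82.34 + 78.6 + 136.3 = 297.2 kmol/h.

297 kmol/h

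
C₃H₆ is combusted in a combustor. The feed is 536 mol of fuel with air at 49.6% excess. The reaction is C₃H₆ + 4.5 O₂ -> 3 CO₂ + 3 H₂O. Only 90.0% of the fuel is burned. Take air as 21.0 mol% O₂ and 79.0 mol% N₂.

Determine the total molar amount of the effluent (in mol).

18000 mol

Stoichiometric O₂ = 4.5 × 536 = 2412 mol; O₂ fed = 2412 × 1.496 = 3608 mol.
N₂ fed = 3608 × 79/21 = 13570 mol.
Fuel reacted = 0.9 × 536 → ξ = 482.4 mol.
Outlet (n = n₀ + ν ξ):
  C₃H₆: 536 − 1(482.4) = 53.6
  O₂: 3608 − 4.5(482.4) = 1438
  N₂: 13570 (inert)
  CO₂: 0 + 3(482.4) = 1447
  H₂O: 0 + 3(482.4) = 1447
Total out = 53.6 + 1438 + 13570 + 1447 + 1447 = 17960 mol.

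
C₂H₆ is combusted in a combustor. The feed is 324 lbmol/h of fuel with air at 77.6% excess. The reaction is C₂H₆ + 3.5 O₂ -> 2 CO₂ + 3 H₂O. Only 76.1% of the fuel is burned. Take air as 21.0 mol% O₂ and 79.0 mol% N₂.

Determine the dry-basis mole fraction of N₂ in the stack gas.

Stoichiometric O₂ = 3.5 × 324 = 1134 lbmol/h; O₂ fed = 1134 × 1.776 = 2014 lbmol/h.
N₂ fed = 2014 × 79/21 = 7576 lbmol/h.
Fuel reacted = 0.761 × 324 → ξ = 246.6 lbmol/h.
Outlet (n = n₀ + ν ξ):
  C₂H₆: 324 − 1(246.6) = 77.44
  O₂: 2014 − 3.5(246.6) = 1151
  N₂: 7576 (inert)
  CO₂: 0 + 2(246.6) = 493.1
  H₂O: 0 + 3(246.6) = 739.7
Dry total = 9298 lbmol/h; y_N₂ (dry) = 7576 / 9298 = 0.8148.

0.815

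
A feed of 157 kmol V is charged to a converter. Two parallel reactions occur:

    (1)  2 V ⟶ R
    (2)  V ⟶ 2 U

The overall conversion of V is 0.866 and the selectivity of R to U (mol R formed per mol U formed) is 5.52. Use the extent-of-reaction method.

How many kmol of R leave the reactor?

Conversion of V: V consumed = 0.866 × 157 = 136 kmol = 2ξ₁ + 1ξ₂.
Selectivity: 1ξ₁ / (2ξ₂) = 5.52 → ξ₁ = 11.04 ξ₂.
Substitute: (2·11.04 + 1) ξ₂ = 136 → ξ₂ = 5.891 kmol, ξ₁ = 65.04 kmol.
Outlet amounts (n = n₀ + Σ ν·ξ):
  V: 157 − 2(65.04) − 1(5.891) = 21.04
  R: 0 + 1(65.04) = 65.04
  U: 0 + 2(5.891) = 11.78

65 kmol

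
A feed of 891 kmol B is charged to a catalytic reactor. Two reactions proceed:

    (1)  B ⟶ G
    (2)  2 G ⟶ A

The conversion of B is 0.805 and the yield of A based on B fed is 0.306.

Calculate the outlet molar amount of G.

Conversion of B: B consumed = 1ξ₁ = 0.805 × 891 → ξ₁ = 717.3 kmol.
Yield of A: 1ξ₂ / 891 = 0.306 → ξ₂ = 272.6 kmol.
Outlet amounts (n = n₀ + Σ ν·ξ):
  B: 891 − 1(717.3) = 173.7
  G: 0 + 1(717.3) − 2(272.6) = 172
  A: 0 + 1(272.6) = 272.6

172 kmol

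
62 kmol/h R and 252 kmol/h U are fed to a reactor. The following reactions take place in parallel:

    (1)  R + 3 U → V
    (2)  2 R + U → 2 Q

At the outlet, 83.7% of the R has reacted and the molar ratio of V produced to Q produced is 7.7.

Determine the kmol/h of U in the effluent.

111 kmol/h

Conversion of R: R consumed = 0.837 × 62 = 51.89 kmol/h = 1ξ₁ + 2ξ₂.
Selectivity: 1ξ₁ / (2ξ₂) = 7.7 → ξ₁ = 15.4 ξ₂.
Substitute: (1·15.4 + 2) ξ₂ = 51.89 → ξ₂ = 2.982 kmol/h, ξ₁ = 45.93 kmol/h.
Outlet amounts (n = n₀ + Σ ν·ξ):
  R: 62 − 1(45.93) − 2(2.982) = 10.11
  U: 252 − 3(45.93) − 1(2.982) = 111.2
  V: 0 + 1(45.93) = 45.93
  Q: 0 + 2(2.982) = 5.965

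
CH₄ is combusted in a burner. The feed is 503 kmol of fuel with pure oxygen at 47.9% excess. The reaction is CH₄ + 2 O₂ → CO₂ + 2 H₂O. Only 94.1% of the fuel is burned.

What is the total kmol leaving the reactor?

Stoichiometric O₂ = 2 × 503 = 1006 kmol; O₂ fed = 1006 × 1.479 = 1488 kmol.
Fuel reacted = 0.941 × 503 → ξ = 473.3 kmol.
Outlet (n = n₀ + ν ξ):
  CH₄: 503 − 1(473.3) = 29.68
  O₂: 1488 − 2(473.3) = 541.2
  CO₂: 0 + 1(473.3) = 473.3
  H₂O: 0 + 2(473.3) = 946.6
Total out = 29.68 + 541.2 + 473.3 + 946.6 = 1991 kmol.

1990 kmol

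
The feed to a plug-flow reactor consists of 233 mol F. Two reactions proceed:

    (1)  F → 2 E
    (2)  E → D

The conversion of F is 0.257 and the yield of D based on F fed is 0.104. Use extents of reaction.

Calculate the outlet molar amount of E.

95.5 mol

Conversion of F: F consumed = 1ξ₁ = 0.257 × 233 → ξ₁ = 59.88 mol.
Yield of D: 1ξ₂ / 233 = 0.104 → ξ₂ = 24.23 mol.
Outlet amounts (n = n₀ + Σ ν·ξ):
  F: 233 − 1(59.88) = 173.1
  E: 0 + 2(59.88) − 1(24.23) = 95.53
  D: 0 + 1(24.23) = 24.23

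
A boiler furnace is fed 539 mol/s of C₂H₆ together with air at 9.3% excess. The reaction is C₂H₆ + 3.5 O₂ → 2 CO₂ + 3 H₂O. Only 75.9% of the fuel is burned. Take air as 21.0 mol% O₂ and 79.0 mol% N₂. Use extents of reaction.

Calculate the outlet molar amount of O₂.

Stoichiometric O₂ = 3.5 × 539 = 1886 mol/s; O₂ fed = 1886 × 1.093 = 2062 mol/s.
N₂ fed = 2062 × 79/21 = 7757 mol/s.
Fuel reacted = 0.759 × 539 → ξ = 409.1 mol/s.
Outlet (n = n₀ + ν ξ):
  C₂H₆: 539 − 1(409.1) = 129.9
  O₂: 2062 − 3.5(409.1) = 630.1
  N₂: 7757 (inert)
  CO₂: 0 + 2(409.1) = 818.2
  H₂O: 0 + 3(409.1) = 1227

630 mol/s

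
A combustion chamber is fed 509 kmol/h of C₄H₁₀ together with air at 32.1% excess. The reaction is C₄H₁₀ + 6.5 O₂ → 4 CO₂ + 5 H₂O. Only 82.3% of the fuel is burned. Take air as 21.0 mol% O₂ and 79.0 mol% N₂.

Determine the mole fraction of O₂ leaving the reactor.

0.0751

Stoichiometric O₂ = 6.5 × 509 = 3308 kmol/h; O₂ fed = 3308 × 1.321 = 4371 kmol/h.
N₂ fed = 4371 × 79/21 = 16440 kmol/h.
Fuel reacted = 0.823 × 509 → ξ = 418.9 kmol/h.
Outlet (n = n₀ + ν ξ):
  C₄H₁₀: 509 − 1(418.9) = 90.09
  O₂: 4371 − 6.5(418.9) = 1648
  N₂: 16440 (inert)
  CO₂: 0 + 4(418.9) = 1676
  H₂O: 0 + 5(418.9) = 2095
Total out = 21950 kmol/h; y_O₂ = 1648 / 21950 = 0.07507.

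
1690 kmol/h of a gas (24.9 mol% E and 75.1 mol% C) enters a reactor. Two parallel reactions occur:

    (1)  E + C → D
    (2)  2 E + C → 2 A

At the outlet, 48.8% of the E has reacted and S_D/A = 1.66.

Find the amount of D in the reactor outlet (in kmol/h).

128 kmol/h

Conversion of E: E consumed = 0.488 × 420.8 = 205.4 kmol/h = 1ξ₁ + 2ξ₂.
Selectivity: 1ξ₁ / (2ξ₂) = 1.66 → ξ₁ = 3.32 ξ₂.
Substitute: (1·3.32 + 2) ξ₂ = 205.4 → ξ₂ = 38.6 kmol/h, ξ₁ = 128.2 kmol/h.
Outlet amounts (n = n₀ + Σ ν·ξ):
  E: 420.8 − 1(128.2) − 2(38.6) = 215.5
  C: 1269 − 1(128.2) − 1(38.6) = 1102
  D: 0 + 1(128.2) = 128.2
  A: 0 + 2(38.6) = 77.2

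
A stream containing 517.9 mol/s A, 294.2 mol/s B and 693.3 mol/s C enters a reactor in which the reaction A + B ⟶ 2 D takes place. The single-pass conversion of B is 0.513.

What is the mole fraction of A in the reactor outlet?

B reacted = 0.513 × 294.2 = 150.9 mol/s; ν_B = −1, so ξ = 150.9/1 = 150.9 mol/s.
Outlet amounts (n = n₀ + ν ξ):
  A: 517.9 − 1(150.9) = 367
  B: 294.2 − 1(150.9) = 143.3
  D: 0 + 2(150.9) = 301.8
  C: 693.3 (inert)
Total out = 1505 mol/s; y_A = 367 / 1505 = 0.2438.

0.244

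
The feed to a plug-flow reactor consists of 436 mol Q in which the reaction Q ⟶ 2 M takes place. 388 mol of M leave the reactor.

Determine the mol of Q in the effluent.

242 mol

For M: n = n₀ + 2ξ → 388 = 0 + 2ξ, giving ξ = 194 mol.
Outlet amounts (n = n₀ + ν ξ):
  Q: 436 − 1(194) = 242
  M: 0 + 2(194) = 388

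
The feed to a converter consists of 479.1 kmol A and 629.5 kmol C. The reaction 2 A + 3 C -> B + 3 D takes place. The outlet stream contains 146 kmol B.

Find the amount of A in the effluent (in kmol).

For B: n = n₀ + 1ξ → 146 = 0 + 1ξ, giving ξ = 146 kmol.
Outlet amounts (n = n₀ + ν ξ):
  A: 479.1 − 2(146) = 187.1
  C: 629.5 − 3(146) = 191.5
  B: 0 + 1(146) = 146
  D: 0 + 3(146) = 438

187 kmol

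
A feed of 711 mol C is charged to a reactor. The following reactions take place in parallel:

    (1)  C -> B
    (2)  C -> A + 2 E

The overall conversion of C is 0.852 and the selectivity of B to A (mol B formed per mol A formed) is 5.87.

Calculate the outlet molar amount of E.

Conversion of C: C consumed = 0.852 × 711 = 605.8 mol = 1ξ₁ + 1ξ₂.
Selectivity: 1ξ₁ / (1ξ₂) = 5.87 → ξ₁ = 5.87 ξ₂.
Substitute: (1·5.87 + 1) ξ₂ = 605.8 → ξ₂ = 88.18 mol, ξ₁ = 517.6 mol.
Outlet amounts (n = n₀ + Σ ν·ξ):
  C: 711 − 1(517.6) − 1(88.18) = 105.2
  B: 0 + 1(517.6) = 517.6
  A: 0 + 1(88.18) = 88.18
  E: 0 + 2(88.18) = 176.4

176 mol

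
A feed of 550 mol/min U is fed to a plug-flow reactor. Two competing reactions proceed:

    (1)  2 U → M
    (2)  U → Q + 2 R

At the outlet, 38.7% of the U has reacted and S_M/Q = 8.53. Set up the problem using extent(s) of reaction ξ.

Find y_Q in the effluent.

Conversion of U: U consumed = 0.387 × 550 = 212.8 mol/min = 2ξ₁ + 1ξ₂.
Selectivity: 1ξ₁ / (1ξ₂) = 8.53 → ξ₁ = 8.53 ξ₂.
Substitute: (2·8.53 + 1) ξ₂ = 212.8 → ξ₂ = 11.79 mol/min, ξ₁ = 100.5 mol/min.
Outlet amounts (n = n₀ + Σ ν·ξ):
  U: 550 − 2(100.5) − 1(11.79) = 337.1
  M: 0 + 1(100.5) = 100.5
  Q: 0 + 1(11.79) = 11.79
  R: 0 + 2(11.79) = 23.57
Total out = 473 mol/min; y_Q = 11.79 / 473 = 0.02491.

0.0249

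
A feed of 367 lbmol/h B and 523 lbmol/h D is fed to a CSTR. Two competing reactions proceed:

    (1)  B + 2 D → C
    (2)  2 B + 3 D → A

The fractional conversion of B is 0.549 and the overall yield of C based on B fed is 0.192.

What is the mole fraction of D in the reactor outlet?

0.381

Yield of C: 1ξ₁ / 367 = 0.192 → ξ₁ = 70.46 lbmol/h.
Conversion of B: 1ξ₁ + 2ξ₂ = 0.549 × 367 = 201.5 → ξ₂ = 65.51 lbmol/h.
Outlet amounts (n = n₀ + Σ ν·ξ):
  B: 367 − 1(70.46) − 2(65.51) = 165.5
  D: 523 − 2(70.46) − 3(65.51) = 185.5
  C: 0 + 1(70.46) = 70.46
  A: 0 + 1(65.51) = 65.51
Total out = 487 lbmol/h; y_D = 185.5 / 487 = 0.381.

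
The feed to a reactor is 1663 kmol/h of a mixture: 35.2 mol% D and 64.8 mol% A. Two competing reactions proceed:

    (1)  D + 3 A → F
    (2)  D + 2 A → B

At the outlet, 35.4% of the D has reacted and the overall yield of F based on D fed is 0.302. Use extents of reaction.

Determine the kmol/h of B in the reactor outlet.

30.4 kmol/h

Yield of F: 1ξ₁ / 585.4 = 0.302 → ξ₁ = 176.8 kmol/h.
Conversion of D: 1ξ₁ + 1ξ₂ = 0.354 × 585.4 = 207.2 → ξ₂ = 30.44 kmol/h.
Outlet amounts (n = n₀ + Σ ν·ξ):
  D: 585.4 − 1(176.8) − 1(30.44) = 378.2
  A: 1078 − 3(176.8) − 2(30.44) = 486.4
  F: 0 + 1(176.8) = 176.8
  B: 0 + 1(30.44) = 30.44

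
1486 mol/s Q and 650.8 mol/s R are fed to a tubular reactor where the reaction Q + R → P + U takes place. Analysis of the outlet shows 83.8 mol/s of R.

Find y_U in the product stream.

For R: n = n₀ − 1ξ → 83.8 = 650.8 − 1ξ, giving ξ = 567 mol/s.
Outlet amounts (n = n₀ + ν ξ):
  Q: 1486 − 1(567) = 919
  R: 650.8 − 1(567) = 83.8
  P: 0 + 1(567) = 567
  U: 0 + 1(567) = 567
Total out = 2137 mol/s; y_U = 567 / 2137 = 0.2654.

0.265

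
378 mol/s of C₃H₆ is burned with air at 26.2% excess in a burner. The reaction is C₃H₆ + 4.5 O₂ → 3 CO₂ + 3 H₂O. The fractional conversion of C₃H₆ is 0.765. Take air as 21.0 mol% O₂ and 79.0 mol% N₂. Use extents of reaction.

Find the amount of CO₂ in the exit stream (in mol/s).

Stoichiometric O₂ = 4.5 × 378 = 1701 mol/s; O₂ fed = 1701 × 1.262 = 2147 mol/s.
N₂ fed = 2147 × 79/21 = 8076 mol/s.
Fuel reacted = 0.765 × 378 → ξ = 289.2 mol/s.
Outlet (n = n₀ + ν ξ):
  C₃H₆: 378 − 1(289.2) = 88.83
  O₂: 2147 − 4.5(289.2) = 845.4
  N₂: 8076 (inert)
  CO₂: 0 + 3(289.2) = 867.5
  H₂O: 0 + 3(289.2) = 867.5

868 mol/s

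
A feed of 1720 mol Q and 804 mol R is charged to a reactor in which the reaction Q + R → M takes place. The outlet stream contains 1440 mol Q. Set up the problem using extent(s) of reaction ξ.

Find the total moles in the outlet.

For Q: n = n₀ − 1ξ → 1440 = 1720 − 1ξ, giving ξ = 280 mol.
Outlet amounts (n = n₀ + ν ξ):
  Q: 1720 − 1(280) = 1440
  R: 804 − 1(280) = 524
  M: 0 + 1(280) = 280
Total out = 1440 + 524 + 280 = 2244 mol.

2240 mol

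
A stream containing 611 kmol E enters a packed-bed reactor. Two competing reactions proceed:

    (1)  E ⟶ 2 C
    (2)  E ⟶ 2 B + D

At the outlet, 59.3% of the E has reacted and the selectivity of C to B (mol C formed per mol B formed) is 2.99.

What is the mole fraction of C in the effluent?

Conversion of E: E consumed = 0.593 × 611 = 362.3 kmol = 1ξ₁ + 1ξ₂.
Selectivity: 2ξ₁ / (2ξ₂) = 2.99 → ξ₁ = 2.99 ξ₂.
Substitute: (1·2.99 + 1) ξ₂ = 362.3 → ξ₂ = 90.81 kmol, ξ₁ = 271.5 kmol.
Outlet amounts (n = n₀ + Σ ν·ξ):
  E: 611 − 1(271.5) − 1(90.81) = 248.7
  C: 0 + 2(271.5) = 543
  B: 0 + 2(90.81) = 181.6
  D: 0 + 1(90.81) = 90.81
Total out = 1064 kmol; y_C = 543 / 1064 = 0.5103.

0.51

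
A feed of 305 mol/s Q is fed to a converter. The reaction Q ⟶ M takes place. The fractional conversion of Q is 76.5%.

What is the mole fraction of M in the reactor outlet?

0.765

Q reacted = 0.765 × 305 = 233.3 mol/s; ν_Q = −1, so ξ = 233.3/1 = 233.3 mol/s.
Outlet amounts (n = n₀ + ν ξ):
  Q: 305 − 1(233.3) = 71.67
  M: 0 + 1(233.3) = 233.3
Total out = 305 mol/s; y_M = 233.3 / 305 = 0.765.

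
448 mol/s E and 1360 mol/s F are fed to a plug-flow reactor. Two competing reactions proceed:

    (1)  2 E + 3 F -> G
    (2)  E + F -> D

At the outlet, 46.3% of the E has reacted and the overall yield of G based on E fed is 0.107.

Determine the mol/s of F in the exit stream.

Yield of G: 1ξ₁ / 448 = 0.107 → ξ₁ = 47.94 mol/s.
Conversion of E: 2ξ₁ + 1ξ₂ = 0.463 × 448 = 207.4 → ξ₂ = 111.6 mol/s.
Outlet amounts (n = n₀ + Σ ν·ξ):
  E: 448 − 2(47.94) − 1(111.6) = 240.6
  F: 1360 − 3(47.94) − 1(111.6) = 1105
  G: 0 + 1(47.94) = 47.94
  D: 0 + 1(111.6) = 111.6

1100 mol/s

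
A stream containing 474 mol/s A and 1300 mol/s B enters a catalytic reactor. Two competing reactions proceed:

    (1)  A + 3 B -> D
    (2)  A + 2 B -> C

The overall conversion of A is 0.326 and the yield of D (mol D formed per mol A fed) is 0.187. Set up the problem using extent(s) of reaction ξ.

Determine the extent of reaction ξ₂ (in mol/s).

ξ₂ = 65.9 mol/s

Yield of D: 1ξ₁ / 474 = 0.187 → ξ₁ = 88.64 mol/s.
Conversion of A: 1ξ₁ + 1ξ₂ = 0.326 × 474 = 154.5 → ξ₂ = 65.89 mol/s.
Outlet amounts (n = n₀ + Σ ν·ξ):
  A: 474 − 1(88.64) − 1(65.89) = 319.5
  B: 1300 − 3(88.64) − 2(65.89) = 902.3
  D: 0 + 1(88.64) = 88.64
  C: 0 + 1(65.89) = 65.89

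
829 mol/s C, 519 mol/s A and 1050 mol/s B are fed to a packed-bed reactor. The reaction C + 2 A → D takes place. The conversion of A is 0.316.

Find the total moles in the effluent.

2230 mol/s

A reacted = 0.316 × 519 = 164 mol/s; ν_A = −2, so ξ = 164/2 = 82 mol/s.
Outlet amounts (n = n₀ + ν ξ):
  C: 829 − 1(82) = 747
  A: 519 − 2(82) = 355
  D: 0 + 1(82) = 82
  B: 1050 (inert)
Total out = 747 + 355 + 82 + 1050 = 2234 mol/s.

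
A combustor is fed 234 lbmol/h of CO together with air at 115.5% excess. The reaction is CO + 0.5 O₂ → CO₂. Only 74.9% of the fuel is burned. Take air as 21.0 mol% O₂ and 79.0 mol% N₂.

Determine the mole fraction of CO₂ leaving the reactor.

Stoichiometric O₂ = 0.5 × 234 = 117 lbmol/h; O₂ fed = 117 × 2.155 = 252.1 lbmol/h.
N₂ fed = 252.1 × 79/21 = 948.5 lbmol/h.
Fuel reacted = 0.749 × 234 → ξ = 175.3 lbmol/h.
Outlet (n = n₀ + ν ξ):
  CO: 234 − 1(175.3) = 58.73
  O₂: 252.1 − 0.5(175.3) = 164.5
  N₂: 948.5 (inert)
  CO₂: 0 + 1(175.3) = 175.3
Total out = 1347 lbmol/h; y_CO₂ = 175.3 / 1347 = 0.1301.

0.13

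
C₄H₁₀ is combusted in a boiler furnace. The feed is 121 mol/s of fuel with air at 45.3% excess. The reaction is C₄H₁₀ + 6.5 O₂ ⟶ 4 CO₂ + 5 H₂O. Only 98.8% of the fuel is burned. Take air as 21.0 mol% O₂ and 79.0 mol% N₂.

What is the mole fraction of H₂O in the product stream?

0.104

Stoichiometric O₂ = 6.5 × 121 = 786.5 mol/s; O₂ fed = 786.5 × 1.453 = 1143 mol/s.
N₂ fed = 1143 × 79/21 = 4299 mol/s.
Fuel reacted = 0.988 × 121 → ξ = 119.5 mol/s.
Outlet (n = n₀ + ν ξ):
  C₄H₁₀: 121 − 1(119.5) = 1.452
  O₂: 1143 − 6.5(119.5) = 365.7
  N₂: 4299 (inert)
  CO₂: 0 + 4(119.5) = 478.2
  H₂O: 0 + 5(119.5) = 597.7
Total out = 5742 mol/s; y_H₂O = 597.7 / 5742 = 0.1041.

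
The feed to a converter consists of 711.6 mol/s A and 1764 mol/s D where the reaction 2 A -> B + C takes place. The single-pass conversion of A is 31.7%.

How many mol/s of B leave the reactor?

113 mol/s

A reacted = 0.317 × 711.6 = 225.6 mol/s; ν_A = −2, so ξ = 225.6/2 = 112.8 mol/s.
Outlet amounts (n = n₀ + ν ξ):
  A: 711.6 − 2(112.8) = 486
  B: 0 + 1(112.8) = 112.8
  C: 0 + 1(112.8) = 112.8
  D: 1764 (inert)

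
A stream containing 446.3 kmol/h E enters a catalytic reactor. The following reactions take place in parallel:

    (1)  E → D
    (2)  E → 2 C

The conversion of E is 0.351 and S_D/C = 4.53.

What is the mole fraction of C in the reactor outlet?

0.0674

Conversion of E: E consumed = 0.351 × 446.3 = 156.7 kmol/h = 1ξ₁ + 1ξ₂.
Selectivity: 1ξ₁ / (2ξ₂) = 4.53 → ξ₁ = 9.06 ξ₂.
Substitute: (1·9.06 + 1) ξ₂ = 156.7 → ξ₂ = 15.57 kmol/h, ξ₁ = 141.1 kmol/h.
Outlet amounts (n = n₀ + Σ ν·ξ):
  E: 446.3 − 1(141.1) − 1(15.57) = 289.6
  D: 0 + 1(141.1) = 141.1
  C: 0 + 2(15.57) = 31.14
Total out = 461.9 kmol/h; y_C = 31.14 / 461.9 = 0.06743.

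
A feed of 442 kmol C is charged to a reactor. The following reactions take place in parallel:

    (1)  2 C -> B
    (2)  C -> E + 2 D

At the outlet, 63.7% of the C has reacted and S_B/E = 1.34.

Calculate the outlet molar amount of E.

76.5 kmol

Conversion of C: C consumed = 0.637 × 442 = 281.6 kmol = 2ξ₁ + 1ξ₂.
Selectivity: 1ξ₁ / (1ξ₂) = 1.34 → ξ₁ = 1.34 ξ₂.
Substitute: (2·1.34 + 1) ξ₂ = 281.6 → ξ₂ = 76.51 kmol, ξ₁ = 102.5 kmol.
Outlet amounts (n = n₀ + Σ ν·ξ):
  C: 442 − 2(102.5) − 1(76.51) = 160.4
  B: 0 + 1(102.5) = 102.5
  E: 0 + 1(76.51) = 76.51
  D: 0 + 2(76.51) = 153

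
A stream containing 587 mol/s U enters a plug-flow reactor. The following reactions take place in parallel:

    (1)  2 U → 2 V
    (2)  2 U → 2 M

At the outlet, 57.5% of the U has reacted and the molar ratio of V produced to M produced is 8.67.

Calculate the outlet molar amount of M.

34.9 mol/s

Conversion of U: U consumed = 0.575 × 587 = 337.5 mol/s = 2ξ₁ + 2ξ₂.
Selectivity: 2ξ₁ / (2ξ₂) = 8.67 → ξ₁ = 8.67 ξ₂.
Substitute: (2·8.67 + 2) ξ₂ = 337.5 → ξ₂ = 17.45 mol/s, ξ₁ = 151.3 mol/s.
Outlet amounts (n = n₀ + Σ ν·ξ):
  U: 587 − 2(151.3) − 2(17.45) = 249.5
  V: 0 + 2(151.3) = 302.6
  M: 0 + 2(17.45) = 34.9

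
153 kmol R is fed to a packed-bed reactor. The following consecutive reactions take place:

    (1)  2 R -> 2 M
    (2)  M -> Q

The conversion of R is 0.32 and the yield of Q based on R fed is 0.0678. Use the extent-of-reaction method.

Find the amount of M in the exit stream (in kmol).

Conversion of R: R consumed = 2ξ₁ = 0.32 × 153 → ξ₁ = 24.48 kmol.
Yield of Q: 1ξ₂ / 153 = 0.0678 → ξ₂ = 10.37 kmol.
Outlet amounts (n = n₀ + Σ ν·ξ):
  R: 153 − 2(24.48) = 104
  M: 0 + 2(24.48) − 1(10.37) = 38.59
  Q: 0 + 1(10.37) = 10.37

38.6 kmol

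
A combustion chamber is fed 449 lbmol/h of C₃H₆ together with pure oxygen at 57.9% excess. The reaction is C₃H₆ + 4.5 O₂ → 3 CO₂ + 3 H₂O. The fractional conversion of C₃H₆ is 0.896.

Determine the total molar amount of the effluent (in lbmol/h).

Stoichiometric O₂ = 4.5 × 449 = 2020 lbmol/h; O₂ fed = 2020 × 1.579 = 3190 lbmol/h.
Fuel reacted = 0.896 × 449 → ξ = 402.3 lbmol/h.
Outlet (n = n₀ + ν ξ):
  C₃H₆: 449 − 1(402.3) = 46.7
  O₂: 3190 − 4.5(402.3) = 1380
  CO₂: 0 + 3(402.3) = 1207
  H₂O: 0 + 3(402.3) = 1207
Total out = 46.7 + 1380 + 1207 + 1207 = 3841 lbmol/h.

3840 lbmol/h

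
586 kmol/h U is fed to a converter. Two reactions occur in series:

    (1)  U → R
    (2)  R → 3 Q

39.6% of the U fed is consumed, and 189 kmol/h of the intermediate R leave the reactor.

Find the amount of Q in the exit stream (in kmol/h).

129 kmol/h

Conversion of U: U consumed = 1ξ₁ = 0.396 × 586 → ξ₁ = 232.1 kmol/h.
R balance: n_R = 0 + 1ξ₁ − 1ξ₂ = 189 → ξ₂ = (1·232.1 − 189)/1 = 43.06 kmol/h.
Outlet amounts (n = n₀ + Σ ν·ξ):
  U: 586 − 1(232.1) = 353.9
  R: 0 + 1(232.1) − 1(43.06) = 189
  Q: 0 + 3(43.06) = 129.2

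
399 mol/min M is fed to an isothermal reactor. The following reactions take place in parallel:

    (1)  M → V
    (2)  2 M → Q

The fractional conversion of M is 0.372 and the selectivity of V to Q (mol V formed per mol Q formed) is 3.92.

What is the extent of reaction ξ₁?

ξ₁ = 98.3 mol/min

Conversion of M: M consumed = 0.372 × 399 = 148.4 mol/min = 1ξ₁ + 2ξ₂.
Selectivity: 1ξ₁ / (1ξ₂) = 3.92 → ξ₁ = 3.92 ξ₂.
Substitute: (1·3.92 + 2) ξ₂ = 148.4 → ξ₂ = 25.07 mol/min, ξ₁ = 98.28 mol/min.
Outlet amounts (n = n₀ + Σ ν·ξ):
  M: 399 − 1(98.28) − 2(25.07) = 250.6
  V: 0 + 1(98.28) = 98.28
  Q: 0 + 1(25.07) = 25.07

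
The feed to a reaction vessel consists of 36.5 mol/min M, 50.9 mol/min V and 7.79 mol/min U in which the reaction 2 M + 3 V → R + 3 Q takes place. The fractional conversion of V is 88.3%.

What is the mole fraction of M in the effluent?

V reacted = 0.883 × 50.9 = 44.94 mol/min; ν_V = −3, so ξ = 44.94/3 = 14.98 mol/min.
Outlet amounts (n = n₀ + ν ξ):
  M: 36.5 − 2(14.98) = 6.537
  V: 50.9 − 3(14.98) = 5.955
  R: 0 + 1(14.98) = 14.98
  Q: 0 + 3(14.98) = 44.94
  U: 7.79 (inert)
Total out = 80.21 mol/min; y_M = 6.537 / 80.21 = 0.0815.

0.0815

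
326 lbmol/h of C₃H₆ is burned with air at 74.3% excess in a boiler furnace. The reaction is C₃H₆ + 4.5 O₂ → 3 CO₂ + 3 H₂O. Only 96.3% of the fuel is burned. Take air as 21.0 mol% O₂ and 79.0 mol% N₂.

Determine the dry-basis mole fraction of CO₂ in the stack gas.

Stoichiometric O₂ = 4.5 × 326 = 1467 lbmol/h; O₂ fed = 1467 × 1.743 = 2557 lbmol/h.
N₂ fed = 2557 × 79/21 = 9619 lbmol/h.
Fuel reacted = 0.963 × 326 → ξ = 313.9 lbmol/h.
Outlet (n = n₀ + ν ξ):
  C₃H₆: 326 − 1(313.9) = 12.06
  O₂: 2557 − 4.5(313.9) = 1144
  N₂: 9619 (inert)
  CO₂: 0 + 3(313.9) = 941.8
  H₂O: 0 + 3(313.9) = 941.8
Dry total = 11720 lbmol/h; y_CO₂ (dry) = 941.8 / 11720 = 0.08038.

0.0804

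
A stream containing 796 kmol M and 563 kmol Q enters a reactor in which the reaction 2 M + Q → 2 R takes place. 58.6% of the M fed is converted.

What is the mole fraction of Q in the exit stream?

M reacted = 0.586 × 796 = 466.5 kmol; ν_M = −2, so ξ = 466.5/2 = 233.2 kmol.
Outlet amounts (n = n₀ + ν ξ):
  M: 796 − 2(233.2) = 329.5
  Q: 563 − 1(233.2) = 329.8
  R: 0 + 2(233.2) = 466.5
Total out = 1126 kmol; y_Q = 329.8 / 1126 = 0.2929.

0.293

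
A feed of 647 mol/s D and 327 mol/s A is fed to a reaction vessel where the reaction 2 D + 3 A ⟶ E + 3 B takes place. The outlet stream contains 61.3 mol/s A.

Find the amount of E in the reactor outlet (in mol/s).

For A: n = n₀ − 3ξ → 61.3 = 327 − 3ξ, giving ξ = 88.57 mol/s.
Outlet amounts (n = n₀ + ν ξ):
  D: 647 − 2(88.57) = 469.9
  A: 327 − 3(88.57) = 61.3
  E: 0 + 1(88.57) = 88.57
  B: 0 + 3(88.57) = 265.7

88.6 mol/s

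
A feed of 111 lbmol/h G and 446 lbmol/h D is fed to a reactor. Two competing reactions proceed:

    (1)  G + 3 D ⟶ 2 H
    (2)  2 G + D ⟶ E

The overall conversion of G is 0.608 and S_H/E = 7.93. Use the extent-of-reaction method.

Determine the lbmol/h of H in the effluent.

Conversion of G: G consumed = 0.608 × 111 = 67.49 lbmol/h = 1ξ₁ + 2ξ₂.
Selectivity: 2ξ₁ / (1ξ₂) = 7.93 → ξ₁ = 3.965 ξ₂.
Substitute: (1·3.965 + 2) ξ₂ = 67.49 → ξ₂ = 11.31 lbmol/h, ξ₁ = 44.86 lbmol/h.
Outlet amounts (n = n₀ + Σ ν·ξ):
  G: 111 − 1(44.86) − 2(11.31) = 43.51
  D: 446 − 3(44.86) − 1(11.31) = 300.1
  H: 0 + 2(44.86) = 89.72
  E: 0 + 1(11.31) = 11.31

89.7 lbmol/h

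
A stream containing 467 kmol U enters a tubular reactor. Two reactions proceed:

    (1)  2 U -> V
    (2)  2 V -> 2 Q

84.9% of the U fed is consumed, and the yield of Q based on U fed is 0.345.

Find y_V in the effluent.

Conversion of U: U consumed = 2ξ₁ = 0.849 × 467 → ξ₁ = 198.2 kmol.
Yield of Q: 2ξ₂ / 467 = 0.345 → ξ₂ = 80.56 kmol.
Outlet amounts (n = n₀ + Σ ν·ξ):
  U: 467 − 2(198.2) = 70.52
  V: 0 + 1(198.2) − 2(80.56) = 37.13
  Q: 0 + 2(80.56) = 161.1
Total out = 268.8 kmol; y_V = 37.13 / 268.8 = 0.1381.

0.138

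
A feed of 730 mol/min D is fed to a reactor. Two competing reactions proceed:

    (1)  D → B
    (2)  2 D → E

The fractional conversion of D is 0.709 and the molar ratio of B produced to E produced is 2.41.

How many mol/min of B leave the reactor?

283 mol/min

Conversion of D: D consumed = 0.709 × 730 = 517.6 mol/min = 1ξ₁ + 2ξ₂.
Selectivity: 1ξ₁ / (1ξ₂) = 2.41 → ξ₁ = 2.41 ξ₂.
Substitute: (1·2.41 + 2) ξ₂ = 517.6 → ξ₂ = 117.4 mol/min, ξ₁ = 282.8 mol/min.
Outlet amounts (n = n₀ + Σ ν·ξ):
  D: 730 − 1(282.8) − 2(117.4) = 212.4
  B: 0 + 1(282.8) = 282.8
  E: 0 + 1(117.4) = 117.4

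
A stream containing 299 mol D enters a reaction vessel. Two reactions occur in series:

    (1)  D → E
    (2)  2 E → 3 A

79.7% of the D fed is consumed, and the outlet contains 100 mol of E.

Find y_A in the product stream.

0.564

Conversion of D: D consumed = 1ξ₁ = 0.797 × 299 → ξ₁ = 238.3 mol.
E balance: n_E = 0 + 1ξ₁ − 2ξ₂ = 100 → ξ₂ = (1·238.3 − 100)/2 = 69.15 mol.
Outlet amounts (n = n₀ + Σ ν·ξ):
  D: 299 − 1(238.3) = 60.7
  E: 0 + 1(238.3) − 2(69.15) = 100
  A: 0 + 3(69.15) = 207.5
Total out = 368.2 mol; y_A = 207.5 / 368.2 = 0.5635.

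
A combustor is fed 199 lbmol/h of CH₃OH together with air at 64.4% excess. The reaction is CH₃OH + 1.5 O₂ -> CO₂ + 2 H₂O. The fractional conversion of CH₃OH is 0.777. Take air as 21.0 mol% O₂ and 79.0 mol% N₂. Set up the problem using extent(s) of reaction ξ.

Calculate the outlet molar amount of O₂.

259 lbmol/h

Stoichiometric O₂ = 1.5 × 199 = 298.5 lbmol/h; O₂ fed = 298.5 × 1.644 = 490.7 lbmol/h.
N₂ fed = 490.7 × 79/21 = 1846 lbmol/h.
Fuel reacted = 0.777 × 199 → ξ = 154.6 lbmol/h.
Outlet (n = n₀ + ν ξ):
  CH₃OH: 199 − 1(154.6) = 44.38
  O₂: 490.7 − 1.5(154.6) = 258.8
  N₂: 1846 (inert)
  CO₂: 0 + 1(154.6) = 154.6
  H₂O: 0 + 2(154.6) = 309.2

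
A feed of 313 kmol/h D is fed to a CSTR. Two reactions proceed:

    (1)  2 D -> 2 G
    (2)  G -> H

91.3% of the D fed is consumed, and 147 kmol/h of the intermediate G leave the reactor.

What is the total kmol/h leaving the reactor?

Conversion of D: D consumed = 2ξ₁ = 0.913 × 313 → ξ₁ = 142.9 kmol/h.
G balance: n_G = 0 + 2ξ₁ − 1ξ₂ = 147 → ξ₂ = (2·142.9 − 147)/1 = 138.8 kmol/h.
Outlet amounts (n = n₀ + Σ ν·ξ):
  D: 313 − 2(142.9) = 27.23
  G: 0 + 2(142.9) − 1(138.8) = 147
  H: 0 + 1(138.8) = 138.8
Total out = 27.23 + 147 + 138.8 = 313 kmol/h.

313 kmol/h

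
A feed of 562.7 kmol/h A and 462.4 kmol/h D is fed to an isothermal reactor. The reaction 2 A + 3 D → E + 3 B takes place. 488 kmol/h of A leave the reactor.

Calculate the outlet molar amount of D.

For A: n = n₀ − 2ξ → 488 = 562.7 − 2ξ, giving ξ = 37.35 kmol/h.
Outlet amounts (n = n₀ + ν ξ):
  A: 562.7 − 2(37.35) = 488
  D: 462.4 − 3(37.35) = 350.3
  E: 0 + 1(37.35) = 37.35
  B: 0 + 3(37.35) = 112.1

350 kmol/h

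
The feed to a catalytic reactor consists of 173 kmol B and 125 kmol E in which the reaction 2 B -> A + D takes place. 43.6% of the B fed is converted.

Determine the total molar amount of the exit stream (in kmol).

B reacted = 0.436 × 173 = 75.43 kmol; ν_B = −2, so ξ = 75.43/2 = 37.71 kmol.
Outlet amounts (n = n₀ + ν ξ):
  B: 173 − 2(37.71) = 97.57
  A: 0 + 1(37.71) = 37.71
  D: 0 + 1(37.71) = 37.71
  E: 125 (inert)
Total out = 97.57 + 37.71 + 37.71 + 125 = 298 kmol.

298 kmol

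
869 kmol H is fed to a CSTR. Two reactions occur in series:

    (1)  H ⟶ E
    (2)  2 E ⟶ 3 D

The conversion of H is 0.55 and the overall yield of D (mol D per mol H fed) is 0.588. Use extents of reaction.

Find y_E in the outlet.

0.132

Conversion of H: H consumed = 1ξ₁ = 0.55 × 869 → ξ₁ = 478 kmol.
Yield of D: 3ξ₂ / 869 = 0.588 → ξ₂ = 170.3 kmol.
Outlet amounts (n = n₀ + Σ ν·ξ):
  H: 869 − 1(478) = 391
  E: 0 + 1(478) − 2(170.3) = 137.3
  D: 0 + 3(170.3) = 511
Total out = 1039 kmol; y_E = 137.3 / 1039 = 0.1321.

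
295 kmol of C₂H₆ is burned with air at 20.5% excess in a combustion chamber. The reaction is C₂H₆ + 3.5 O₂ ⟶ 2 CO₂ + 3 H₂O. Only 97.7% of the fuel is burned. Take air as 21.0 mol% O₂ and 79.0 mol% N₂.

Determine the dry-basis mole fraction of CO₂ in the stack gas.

0.105

Stoichiometric O₂ = 3.5 × 295 = 1032 kmol; O₂ fed = 1032 × 1.205 = 1244 kmol.
N₂ fed = 1244 × 79/21 = 4680 kmol.
Fuel reacted = 0.977 × 295 → ξ = 288.2 kmol.
Outlet (n = n₀ + ν ξ):
  C₂H₆: 295 − 1(288.2) = 6.785
  O₂: 1244 − 3.5(288.2) = 235.4
  N₂: 4680 (inert)
  CO₂: 0 + 2(288.2) = 576.4
  H₂O: 0 + 3(288.2) = 864.6
Dry total = 5499 kmol; y_CO₂ (dry) = 576.4 / 5499 = 0.1048.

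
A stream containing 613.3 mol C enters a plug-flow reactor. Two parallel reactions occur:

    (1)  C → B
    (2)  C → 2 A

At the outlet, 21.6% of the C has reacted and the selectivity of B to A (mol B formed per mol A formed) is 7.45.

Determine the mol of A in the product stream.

16.7 mol

Conversion of C: C consumed = 0.216 × 613.3 = 132.5 mol = 1ξ₁ + 1ξ₂.
Selectivity: 1ξ₁ / (2ξ₂) = 7.45 → ξ₁ = 14.9 ξ₂.
Substitute: (1·14.9 + 1) ξ₂ = 132.5 → ξ₂ = 8.332 mol, ξ₁ = 124.1 mol.
Outlet amounts (n = n₀ + Σ ν·ξ):
  C: 613.3 − 1(124.1) − 1(8.332) = 480.8
  B: 0 + 1(124.1) = 124.1
  A: 0 + 2(8.332) = 16.66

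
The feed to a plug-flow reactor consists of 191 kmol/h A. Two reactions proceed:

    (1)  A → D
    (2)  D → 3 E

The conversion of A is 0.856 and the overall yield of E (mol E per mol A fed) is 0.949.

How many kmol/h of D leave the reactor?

103 kmol/h

Conversion of A: A consumed = 1ξ₁ = 0.856 × 191 → ξ₁ = 163.5 kmol/h.
Yield of E: 3ξ₂ / 191 = 0.949 → ξ₂ = 60.42 kmol/h.
Outlet amounts (n = n₀ + Σ ν·ξ):
  A: 191 − 1(163.5) = 27.5
  D: 0 + 1(163.5) − 1(60.42) = 103.1
  E: 0 + 3(60.42) = 181.3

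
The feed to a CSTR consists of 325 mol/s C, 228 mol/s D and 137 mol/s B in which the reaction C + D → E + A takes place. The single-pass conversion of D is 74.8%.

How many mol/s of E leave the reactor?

171 mol/s

D reacted = 0.748 × 228 = 170.5 mol/s; ν_D = −1, so ξ = 170.5/1 = 170.5 mol/s.
Outlet amounts (n = n₀ + ν ξ):
  C: 325 − 1(170.5) = 154.5
  D: 228 − 1(170.5) = 57.46
  E: 0 + 1(170.5) = 170.5
  A: 0 + 1(170.5) = 170.5
  B: 137 (inert)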